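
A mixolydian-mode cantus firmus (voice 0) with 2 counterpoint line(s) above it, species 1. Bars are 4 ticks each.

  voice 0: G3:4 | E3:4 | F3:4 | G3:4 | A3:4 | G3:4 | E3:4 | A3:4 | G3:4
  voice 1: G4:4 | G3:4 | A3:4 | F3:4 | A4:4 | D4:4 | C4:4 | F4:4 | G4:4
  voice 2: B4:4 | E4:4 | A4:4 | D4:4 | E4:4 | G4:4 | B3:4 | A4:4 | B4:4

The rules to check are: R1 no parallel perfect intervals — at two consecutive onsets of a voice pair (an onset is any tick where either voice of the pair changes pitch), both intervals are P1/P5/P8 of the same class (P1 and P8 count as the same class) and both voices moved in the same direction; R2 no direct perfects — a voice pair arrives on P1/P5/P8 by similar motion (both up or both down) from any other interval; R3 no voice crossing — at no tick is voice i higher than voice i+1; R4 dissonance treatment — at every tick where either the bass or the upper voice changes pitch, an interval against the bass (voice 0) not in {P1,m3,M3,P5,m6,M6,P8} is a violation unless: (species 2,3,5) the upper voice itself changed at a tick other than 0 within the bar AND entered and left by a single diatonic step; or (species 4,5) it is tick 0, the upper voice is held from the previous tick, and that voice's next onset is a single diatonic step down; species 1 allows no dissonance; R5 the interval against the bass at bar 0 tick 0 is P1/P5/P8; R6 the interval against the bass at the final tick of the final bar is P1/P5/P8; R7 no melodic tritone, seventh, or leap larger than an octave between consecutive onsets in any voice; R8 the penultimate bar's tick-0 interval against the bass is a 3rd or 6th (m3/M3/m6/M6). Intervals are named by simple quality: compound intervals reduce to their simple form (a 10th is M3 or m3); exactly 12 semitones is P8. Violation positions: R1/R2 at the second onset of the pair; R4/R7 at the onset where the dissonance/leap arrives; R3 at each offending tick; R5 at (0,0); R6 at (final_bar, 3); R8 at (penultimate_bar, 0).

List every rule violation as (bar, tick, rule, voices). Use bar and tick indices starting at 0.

(0, 0, R5, (0, 2))
(1, 0, R2, (0, 2))
(2, 0, R2, (1, 2))
(3, 0, R3, (0, 1))
(3, 0, R4, (0, 1))
(3, 1, R3, (0, 1))
(3, 2, R3, (0, 1))
(3, 3, R3, (0, 1))
(4, 0, R1, (0, 2))
(4, 0, R2, (0, 1))
(4, 0, R3, (1, 2))
(4, 0, R7, (1,))
(4, 1, R3, (1, 2))
(4, 2, R3, (1, 2))
(4, 3, R3, (1, 2))
(5, 0, R2, (0, 1))
(6, 0, R2, (0, 2))
(6, 0, R3, (1, 2))
(6, 1, R3, (1, 2))
(6, 2, R3, (1, 2))
(6, 3, R3, (1, 2))
(7, 0, R2, (0, 2))
(7, 0, R7, (2,))
(7, 0, R8, (0, 2))
(8, 3, R6, (0, 2))

bar 0: v0=G3 v1=G4 v2=B4 downbeat M3
bar 1: v0=E3 v1=G3 v2=E4 downbeat P8
bar 2: v0=F3 v1=A3 v2=A4 downbeat M3
bar 3: v0=G3 v1=F3 v2=D4 downbeat P5
bar 4: v0=A3 v1=A4 v2=E4 downbeat P5
bar 5: v0=G3 v1=D4 v2=G4 downbeat P8
bar 6: v0=E3 v1=C4 v2=B3 downbeat P5
bar 7: v0=A3 v1=F4 v2=A4 downbeat P8
bar 8: v0=G3 v1=G4 v2=B4 downbeat M3
  -> R5 @ bar 0 tick 0 v(0, 2): opens on M3
  -> R2 @ bar 1 tick 0 v(0, 2): G3/B4 M3 -> E3/E4 P8 similar
  -> R2 @ bar 2 tick 0 v(1, 2): G3/E4 M6 -> A3/A4 P8 similar
  -> R3 @ bar 3 tick 0 v(0, 1): G3 above F3
  -> R4 @ bar 3 tick 0 v(0, 1): G3/F3 M2 untreated
  -> R3 @ bar 3 tick 1 v(0, 1): G3 above F3
  -> R3 @ bar 3 tick 2 v(0, 1): G3 above F3
  -> R3 @ bar 3 tick 3 v(0, 1): G3 above F3
  -> R1 @ bar 4 tick 0 v(0, 2): G3/D4 P5 -> A3/E4 P5 similar
  -> R2 @ bar 4 tick 0 v(0, 1): G3/F3 M2 -> A3/A4 P8 similar
  -> R3 @ bar 4 tick 0 v(1, 2): A4 above E4
  -> R7 @ bar 4 tick 0 v(1,): F3->A4 leap 16st
  -> R3 @ bar 4 tick 1 v(1, 2): A4 above E4
  -> R3 @ bar 4 tick 2 v(1, 2): A4 above E4
  -> R3 @ bar 4 tick 3 v(1, 2): A4 above E4
  -> R2 @ bar 5 tick 0 v(0, 1): A3/A4 P8 -> G3/D4 P5 similar
  -> R2 @ bar 6 tick 0 v(0, 2): G3/G4 P8 -> E3/B3 P5 similar
  -> R3 @ bar 6 tick 0 v(1, 2): C4 above B3
  -> R3 @ bar 6 tick 1 v(1, 2): C4 above B3
  -> R3 @ bar 6 tick 2 v(1, 2): C4 above B3
  -> R3 @ bar 6 tick 3 v(1, 2): C4 above B3
  -> R2 @ bar 7 tick 0 v(0, 2): E3/B3 P5 -> A3/A4 P8 similar
  -> R7 @ bar 7 tick 0 v(2,): B3->A4 leap 10st
  -> R8 @ bar 7 tick 0 v(0, 2): penult P8 not 3rd/6th
  -> R6 @ bar 8 tick 3 v(0, 2): closes on M3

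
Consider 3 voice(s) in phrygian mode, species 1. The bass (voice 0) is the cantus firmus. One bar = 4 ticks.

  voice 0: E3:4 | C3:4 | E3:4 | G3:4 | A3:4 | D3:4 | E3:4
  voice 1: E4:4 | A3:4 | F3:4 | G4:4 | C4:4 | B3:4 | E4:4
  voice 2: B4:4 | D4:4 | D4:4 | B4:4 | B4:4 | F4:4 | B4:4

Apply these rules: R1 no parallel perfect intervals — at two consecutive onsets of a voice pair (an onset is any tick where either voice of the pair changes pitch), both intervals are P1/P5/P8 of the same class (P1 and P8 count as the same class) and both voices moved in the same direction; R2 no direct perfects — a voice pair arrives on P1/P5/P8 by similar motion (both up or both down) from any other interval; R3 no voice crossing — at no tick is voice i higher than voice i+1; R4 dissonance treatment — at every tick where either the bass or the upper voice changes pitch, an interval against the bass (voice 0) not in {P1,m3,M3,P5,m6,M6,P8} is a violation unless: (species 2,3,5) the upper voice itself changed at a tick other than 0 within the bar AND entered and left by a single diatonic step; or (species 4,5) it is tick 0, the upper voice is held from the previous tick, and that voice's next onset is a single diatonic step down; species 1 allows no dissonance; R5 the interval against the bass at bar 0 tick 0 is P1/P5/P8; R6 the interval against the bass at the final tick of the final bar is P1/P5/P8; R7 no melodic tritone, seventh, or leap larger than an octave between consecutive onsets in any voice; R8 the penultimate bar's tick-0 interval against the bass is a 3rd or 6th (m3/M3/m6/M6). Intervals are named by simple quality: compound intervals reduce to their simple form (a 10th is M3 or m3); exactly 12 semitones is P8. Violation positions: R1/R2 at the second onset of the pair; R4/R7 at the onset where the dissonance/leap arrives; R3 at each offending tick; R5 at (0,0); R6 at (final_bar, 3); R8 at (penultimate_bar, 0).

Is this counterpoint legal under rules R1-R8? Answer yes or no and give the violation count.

No (11 violations)

bar 0: v0=E3 v1=E4 v2=B4 (P5)
bar 1: v0=C3 v1=A3 v2=D4 (M2)
bar 2: v0=E3 v1=F3 v2=D4 (m7)
bar 3: v0=G3 v1=G4 v2=B4 (M3)
bar 4: v0=A3 v1=C4 v2=B4 (M2)
bar 5: v0=D3 v1=B3 v2=F4 (m3)
bar 6: v0=E3 v1=E4 v2=B4 (P5)
  R4 @ bar1.0: C3/D4 M2 untreated
  R4 @ bar2.0: E3/F3 m2 untreated
  R4 @ bar2.0: E3/D4 m7 untreated
  R2 @ bar3.0: E3/F3 m2 -> G3/G4 P8 similar
  R7 @ bar3.0: F3->G4 leap 14st
  R4 @ bar4.0: A3/B4 M2 untreated
  R7 @ bar5.0: B4->F4 leap 6st
  R2 @ bar6.0: D3/B3 M6 -> E3/E4 P8 similar
  R2 @ bar6.0: D3/F4 m3 -> E3/B4 P5 similar
  R2 @ bar6.0: B3/F4 TT -> E4/B4 P5 similar
  R7 @ bar6.0: F4->B4 leap 6st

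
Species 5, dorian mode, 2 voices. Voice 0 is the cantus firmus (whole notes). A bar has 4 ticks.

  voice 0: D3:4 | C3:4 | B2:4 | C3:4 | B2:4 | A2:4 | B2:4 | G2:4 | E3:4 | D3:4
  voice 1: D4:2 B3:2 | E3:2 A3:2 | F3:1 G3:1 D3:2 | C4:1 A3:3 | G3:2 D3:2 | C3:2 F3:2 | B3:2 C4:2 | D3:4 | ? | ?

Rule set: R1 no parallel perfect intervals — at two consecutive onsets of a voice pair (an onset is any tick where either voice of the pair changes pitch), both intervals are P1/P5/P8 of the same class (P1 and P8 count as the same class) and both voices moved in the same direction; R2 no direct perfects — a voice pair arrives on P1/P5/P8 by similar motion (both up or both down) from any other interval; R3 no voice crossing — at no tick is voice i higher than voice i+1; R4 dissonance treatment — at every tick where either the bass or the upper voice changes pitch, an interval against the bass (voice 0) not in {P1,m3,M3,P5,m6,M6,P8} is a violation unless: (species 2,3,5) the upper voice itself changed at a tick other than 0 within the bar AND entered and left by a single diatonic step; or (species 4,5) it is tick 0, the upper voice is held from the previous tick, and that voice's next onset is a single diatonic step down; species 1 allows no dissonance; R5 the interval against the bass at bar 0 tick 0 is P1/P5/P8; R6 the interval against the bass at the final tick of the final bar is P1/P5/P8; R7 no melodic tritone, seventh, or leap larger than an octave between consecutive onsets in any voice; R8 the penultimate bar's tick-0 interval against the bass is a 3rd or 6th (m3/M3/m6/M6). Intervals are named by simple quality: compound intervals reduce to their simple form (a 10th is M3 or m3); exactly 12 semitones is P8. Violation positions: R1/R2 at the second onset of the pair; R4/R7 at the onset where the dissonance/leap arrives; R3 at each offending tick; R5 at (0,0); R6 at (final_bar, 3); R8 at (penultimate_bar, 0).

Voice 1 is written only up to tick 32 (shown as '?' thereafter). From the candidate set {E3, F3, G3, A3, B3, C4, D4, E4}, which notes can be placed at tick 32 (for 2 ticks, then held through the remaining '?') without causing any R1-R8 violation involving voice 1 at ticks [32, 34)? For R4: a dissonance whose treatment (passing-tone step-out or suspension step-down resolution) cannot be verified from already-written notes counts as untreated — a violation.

{G3}

E3: violates R2,R8
F3: violates R4,R8
G3: legal
A3: violates R4,R8
B3: violates R1,R8
C4: violates R7
D4: violates R4,R8
E4: violates R2,R7,R8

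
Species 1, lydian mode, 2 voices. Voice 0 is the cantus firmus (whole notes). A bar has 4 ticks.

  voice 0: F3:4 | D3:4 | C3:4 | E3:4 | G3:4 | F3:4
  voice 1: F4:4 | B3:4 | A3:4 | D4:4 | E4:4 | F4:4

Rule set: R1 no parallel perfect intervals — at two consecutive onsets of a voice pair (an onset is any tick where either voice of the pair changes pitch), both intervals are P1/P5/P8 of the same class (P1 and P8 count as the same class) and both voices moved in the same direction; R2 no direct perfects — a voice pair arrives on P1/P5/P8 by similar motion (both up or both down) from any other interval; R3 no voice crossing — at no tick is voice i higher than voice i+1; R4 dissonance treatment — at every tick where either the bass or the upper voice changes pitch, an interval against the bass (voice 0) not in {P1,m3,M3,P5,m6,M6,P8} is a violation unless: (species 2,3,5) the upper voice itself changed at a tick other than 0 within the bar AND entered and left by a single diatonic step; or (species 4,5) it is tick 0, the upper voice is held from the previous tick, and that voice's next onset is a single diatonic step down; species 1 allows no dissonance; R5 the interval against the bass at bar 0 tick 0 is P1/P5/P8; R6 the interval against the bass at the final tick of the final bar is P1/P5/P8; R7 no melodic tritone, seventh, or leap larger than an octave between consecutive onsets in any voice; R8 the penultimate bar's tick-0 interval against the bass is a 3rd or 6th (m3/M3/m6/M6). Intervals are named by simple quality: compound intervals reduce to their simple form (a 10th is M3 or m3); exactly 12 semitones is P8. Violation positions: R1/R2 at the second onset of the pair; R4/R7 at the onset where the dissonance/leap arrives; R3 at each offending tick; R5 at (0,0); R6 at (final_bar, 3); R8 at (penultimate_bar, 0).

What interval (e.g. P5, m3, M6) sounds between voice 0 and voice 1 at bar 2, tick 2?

M6

voice 0=C3 voice 1=A3 -> M6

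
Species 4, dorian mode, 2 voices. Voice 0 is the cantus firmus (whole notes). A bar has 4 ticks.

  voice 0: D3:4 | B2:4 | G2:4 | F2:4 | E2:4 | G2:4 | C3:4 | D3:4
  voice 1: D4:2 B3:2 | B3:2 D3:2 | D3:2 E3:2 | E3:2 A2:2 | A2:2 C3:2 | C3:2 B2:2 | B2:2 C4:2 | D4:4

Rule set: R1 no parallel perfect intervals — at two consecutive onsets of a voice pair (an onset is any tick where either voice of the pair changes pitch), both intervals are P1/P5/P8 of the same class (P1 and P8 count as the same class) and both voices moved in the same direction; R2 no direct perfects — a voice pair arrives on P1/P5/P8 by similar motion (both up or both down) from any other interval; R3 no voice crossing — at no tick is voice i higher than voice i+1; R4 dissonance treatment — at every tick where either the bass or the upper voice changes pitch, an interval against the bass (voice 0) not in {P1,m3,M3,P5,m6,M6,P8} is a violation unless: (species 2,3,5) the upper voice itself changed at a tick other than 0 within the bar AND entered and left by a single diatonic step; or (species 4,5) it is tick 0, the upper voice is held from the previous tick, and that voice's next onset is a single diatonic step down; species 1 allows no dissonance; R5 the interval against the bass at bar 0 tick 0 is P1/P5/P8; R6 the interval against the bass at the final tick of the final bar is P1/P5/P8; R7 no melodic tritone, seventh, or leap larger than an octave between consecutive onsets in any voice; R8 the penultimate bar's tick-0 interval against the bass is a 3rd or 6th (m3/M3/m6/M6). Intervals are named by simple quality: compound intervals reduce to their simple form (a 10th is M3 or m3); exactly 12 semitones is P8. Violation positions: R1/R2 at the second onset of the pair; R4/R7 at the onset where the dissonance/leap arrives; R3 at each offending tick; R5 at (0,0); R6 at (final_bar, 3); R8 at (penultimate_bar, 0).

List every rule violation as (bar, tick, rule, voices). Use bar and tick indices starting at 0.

(3, 0, R4, (0, 1))
(4, 0, R4, (0, 1))
(6, 0, R3, (0, 1))
(6, 0, R4, (0, 1))
(6, 0, R8, (0, 1))
(6, 1, R3, (0, 1))
(6, 2, R7, (1,))
(7, 0, R1, (0, 1))

bar 0: v0=D3 v1=D4 downbeat P8
bar 1: v0=B2 v1=B3 downbeat P8
bar 2: v0=G2 v1=D3 downbeat P5
bar 3: v0=F2 v1=E3 downbeat M7
bar 4: v0=E2 v1=A2 downbeat P4
bar 5: v0=G2 v1=C3 downbeat P4
bar 6: v0=C3 v1=B2 downbeat m2
bar 7: v0=D3 v1=D4 downbeat P8
  -> R4 @ bar 3 tick 0 v(0, 1): F2/E3 M7 untreated
  -> R4 @ bar 4 tick 0 v(0, 1): E2/A2 P4 untreated
  -> R3 @ bar 6 tick 0 v(0, 1): C3 above B2
  -> R4 @ bar 6 tick 0 v(0, 1): C3/B2 m2 untreated
  -> R8 @ bar 6 tick 0 v(0, 1): penult m2 not 3rd/6th
  -> R3 @ bar 6 tick 1 v(0, 1): C3 above B2
  -> R7 @ bar 6 tick 2 v(1,): B2->C4 leap 13st
  -> R1 @ bar 7 tick 0 v(0, 1): C3/C4 P8 -> D3/D4 P8 similar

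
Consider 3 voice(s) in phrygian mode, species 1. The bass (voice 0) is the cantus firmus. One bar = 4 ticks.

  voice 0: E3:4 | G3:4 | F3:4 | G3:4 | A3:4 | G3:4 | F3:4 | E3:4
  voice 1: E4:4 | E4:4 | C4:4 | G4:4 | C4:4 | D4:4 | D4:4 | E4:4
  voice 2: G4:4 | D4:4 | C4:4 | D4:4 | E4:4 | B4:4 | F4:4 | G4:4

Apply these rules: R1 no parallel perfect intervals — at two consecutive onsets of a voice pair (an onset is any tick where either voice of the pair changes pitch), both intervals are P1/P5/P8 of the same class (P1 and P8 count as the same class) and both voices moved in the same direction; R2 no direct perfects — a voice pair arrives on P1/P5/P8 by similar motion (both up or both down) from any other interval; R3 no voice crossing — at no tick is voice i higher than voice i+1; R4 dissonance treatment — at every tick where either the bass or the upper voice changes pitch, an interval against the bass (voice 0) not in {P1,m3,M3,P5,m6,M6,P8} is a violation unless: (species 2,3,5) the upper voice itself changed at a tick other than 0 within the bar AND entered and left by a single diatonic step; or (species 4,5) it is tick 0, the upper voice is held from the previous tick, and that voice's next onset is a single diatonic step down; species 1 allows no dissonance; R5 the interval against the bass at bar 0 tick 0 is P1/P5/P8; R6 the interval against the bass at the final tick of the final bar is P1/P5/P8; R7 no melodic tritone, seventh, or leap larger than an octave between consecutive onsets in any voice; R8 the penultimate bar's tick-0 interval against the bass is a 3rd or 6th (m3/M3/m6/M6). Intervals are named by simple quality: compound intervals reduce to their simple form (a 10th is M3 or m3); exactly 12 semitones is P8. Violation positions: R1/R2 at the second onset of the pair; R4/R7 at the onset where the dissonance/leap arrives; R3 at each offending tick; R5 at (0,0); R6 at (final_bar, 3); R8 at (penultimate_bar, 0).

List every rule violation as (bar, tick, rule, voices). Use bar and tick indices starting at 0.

bar 0: v0=E3 v1=E4 v2=G4 downbeat m3
bar 1: v0=G3 v1=E4 v2=D4 downbeat P5
bar 2: v0=F3 v1=C4 v2=C4 downbeat P5
bar 3: v0=G3 v1=G4 v2=D4 downbeat P5
bar 4: v0=A3 v1=C4 v2=E4 downbeat P5
bar 5: v0=G3 v1=D4 v2=B4 downbeat M3
bar 6: v0=F3 v1=D4 v2=F4 downbeat P8
bar 7: v0=E3 v1=E4 v2=G4 downbeat m3
  -> R5 @ bar 0 tick 0 v(0, 2): opens on m3
  -> R3 @ bar 1 tick 0 v(1, 2): E4 above D4
  -> R3 @ bar 1 tick 1 v(1, 2): E4 above D4
  -> R3 @ bar 1 tick 2 v(1, 2): E4 above D4
  -> R3 @ bar 1 tick 3 v(1, 2): E4 above D4
  -> R1 @ bar 2 tick 0 v(0, 2): G3/D4 P5 -> F3/C4 P5 similar
  -> R2 @ bar 2 tick 0 v(0, 1): G3/E4 M6 -> F3/C4 P5 similar
  -> R2 @ bar 2 tick 0 v(1, 2): E4/D4 M2 -> C4/C4 P1 similar
  -> R1 @ bar 3 tick 0 v(0, 2): F3/C4 P5 -> G3/D4 P5 similar
  -> R2 @ bar 3 tick 0 v(0, 1): F3/C4 P5 -> G3/G4 P8 similar
  -> R3 @ bar 3 tick 0 v(1, 2): G4 above D4
  -> R3 @ bar 3 tick 1 v(1, 2): G4 above D4
  -> R3 @ bar 3 tick 2 v(1, 2): G4 above D4
  -> R3 @ bar 3 tick 3 v(1, 2): G4 above D4
  -> R1 @ bar 4 tick 0 v(0, 2): G3/D4 P5 -> A3/E4 P5 similar
  -> R2 @ bar 6 tick 0 v(0, 2): G3/B4 M3 -> F3/F4 P8 similar
  -> R7 @ bar 6 tick 0 v(2,): B4->F4 leap 6st
  -> R8 @ bar 6 tick 0 v(0, 2): penult P8 not 3rd/6th
  -> R6 @ bar 7 tick 3 v(0, 2): closes on m3

(0, 0, R5, (0, 2))
(1, 0, R3, (1, 2))
(1, 1, R3, (1, 2))
(1, 2, R3, (1, 2))
(1, 3, R3, (1, 2))
(2, 0, R1, (0, 2))
(2, 0, R2, (0, 1))
(2, 0, R2, (1, 2))
(3, 0, R1, (0, 2))
(3, 0, R2, (0, 1))
(3, 0, R3, (1, 2))
(3, 1, R3, (1, 2))
(3, 2, R3, (1, 2))
(3, 3, R3, (1, 2))
(4, 0, R1, (0, 2))
(6, 0, R2, (0, 2))
(6, 0, R7, (2,))
(6, 0, R8, (0, 2))
(7, 3, R6, (0, 2))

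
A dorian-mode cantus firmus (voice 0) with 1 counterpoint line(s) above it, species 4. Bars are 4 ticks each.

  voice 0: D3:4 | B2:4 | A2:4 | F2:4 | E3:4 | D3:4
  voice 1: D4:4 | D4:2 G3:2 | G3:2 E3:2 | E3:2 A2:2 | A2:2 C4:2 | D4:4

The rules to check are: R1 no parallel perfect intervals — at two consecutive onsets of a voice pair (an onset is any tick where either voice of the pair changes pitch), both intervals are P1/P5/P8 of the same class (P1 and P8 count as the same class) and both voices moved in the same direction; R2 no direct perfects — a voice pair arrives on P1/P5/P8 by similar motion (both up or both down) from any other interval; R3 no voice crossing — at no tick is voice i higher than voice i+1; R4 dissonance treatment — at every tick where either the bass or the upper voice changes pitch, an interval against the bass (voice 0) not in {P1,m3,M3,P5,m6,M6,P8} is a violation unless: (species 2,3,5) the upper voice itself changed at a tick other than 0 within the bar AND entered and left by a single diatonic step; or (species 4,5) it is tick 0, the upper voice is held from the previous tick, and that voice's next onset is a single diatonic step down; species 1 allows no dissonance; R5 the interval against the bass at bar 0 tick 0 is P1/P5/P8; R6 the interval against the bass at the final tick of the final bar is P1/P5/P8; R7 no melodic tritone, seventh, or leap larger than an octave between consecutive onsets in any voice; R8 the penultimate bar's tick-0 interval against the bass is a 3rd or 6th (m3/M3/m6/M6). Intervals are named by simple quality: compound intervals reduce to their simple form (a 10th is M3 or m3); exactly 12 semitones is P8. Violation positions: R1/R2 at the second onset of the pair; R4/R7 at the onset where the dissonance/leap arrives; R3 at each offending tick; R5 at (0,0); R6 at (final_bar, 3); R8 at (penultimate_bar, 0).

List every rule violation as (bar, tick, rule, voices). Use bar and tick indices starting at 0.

(2, 0, R4, (0, 1))
(3, 0, R4, (0, 1))
(4, 0, R3, (0, 1))
(4, 0, R7, (0,))
(4, 0, R8, (0, 1))
(4, 1, R3, (0, 1))
(4, 2, R7, (1,))

bar 0: v0=D3 v1=D4 downbeat P8
bar 1: v0=B2 v1=D4 downbeat m3
bar 2: v0=A2 v1=G3 downbeat m7
bar 3: v0=F2 v1=E3 downbeat M7
bar 4: v0=E3 v1=A2 downbeat P5
bar 5: v0=D3 v1=D4 downbeat P8
  -> R4 @ bar 2 tick 0 v(0, 1): A2/G3 m7 untreated
  -> R4 @ bar 3 tick 0 v(0, 1): F2/E3 M7 untreated
  -> R3 @ bar 4 tick 0 v(0, 1): E3 above A2
  -> R7 @ bar 4 tick 0 v(0,): F2->E3 leap 11st
  -> R8 @ bar 4 tick 0 v(0, 1): penult P5 not 3rd/6th
  -> R3 @ bar 4 tick 1 v(0, 1): E3 above A2
  -> R7 @ bar 4 tick 2 v(1,): A2->C4 leap 15st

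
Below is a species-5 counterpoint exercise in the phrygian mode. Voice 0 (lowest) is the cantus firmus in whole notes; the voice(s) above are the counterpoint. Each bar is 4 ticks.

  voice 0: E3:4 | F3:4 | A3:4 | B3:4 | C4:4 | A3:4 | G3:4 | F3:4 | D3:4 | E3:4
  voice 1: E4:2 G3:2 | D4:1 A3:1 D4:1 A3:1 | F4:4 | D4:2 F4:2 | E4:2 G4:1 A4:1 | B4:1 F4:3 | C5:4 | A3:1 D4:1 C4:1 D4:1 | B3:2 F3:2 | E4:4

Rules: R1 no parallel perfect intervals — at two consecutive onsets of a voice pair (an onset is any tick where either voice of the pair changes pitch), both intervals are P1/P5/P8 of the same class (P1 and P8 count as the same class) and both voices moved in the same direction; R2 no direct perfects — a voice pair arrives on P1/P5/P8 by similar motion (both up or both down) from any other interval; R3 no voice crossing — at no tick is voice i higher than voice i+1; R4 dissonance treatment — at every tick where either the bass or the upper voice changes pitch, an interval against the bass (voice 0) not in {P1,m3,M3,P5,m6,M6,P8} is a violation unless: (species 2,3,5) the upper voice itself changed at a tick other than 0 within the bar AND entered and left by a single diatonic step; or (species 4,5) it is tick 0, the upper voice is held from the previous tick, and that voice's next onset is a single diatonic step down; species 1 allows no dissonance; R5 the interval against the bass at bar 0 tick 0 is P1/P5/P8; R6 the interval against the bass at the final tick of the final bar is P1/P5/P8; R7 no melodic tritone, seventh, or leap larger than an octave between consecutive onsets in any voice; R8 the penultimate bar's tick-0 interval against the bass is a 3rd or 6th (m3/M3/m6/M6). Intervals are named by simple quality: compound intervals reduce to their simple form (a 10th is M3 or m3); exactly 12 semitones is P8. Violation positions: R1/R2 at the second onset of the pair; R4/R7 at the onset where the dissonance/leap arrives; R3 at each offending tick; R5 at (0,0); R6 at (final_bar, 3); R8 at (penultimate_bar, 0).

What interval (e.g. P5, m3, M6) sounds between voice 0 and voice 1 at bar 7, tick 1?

voice 0=F3 voice 1=D4 -> M6

M6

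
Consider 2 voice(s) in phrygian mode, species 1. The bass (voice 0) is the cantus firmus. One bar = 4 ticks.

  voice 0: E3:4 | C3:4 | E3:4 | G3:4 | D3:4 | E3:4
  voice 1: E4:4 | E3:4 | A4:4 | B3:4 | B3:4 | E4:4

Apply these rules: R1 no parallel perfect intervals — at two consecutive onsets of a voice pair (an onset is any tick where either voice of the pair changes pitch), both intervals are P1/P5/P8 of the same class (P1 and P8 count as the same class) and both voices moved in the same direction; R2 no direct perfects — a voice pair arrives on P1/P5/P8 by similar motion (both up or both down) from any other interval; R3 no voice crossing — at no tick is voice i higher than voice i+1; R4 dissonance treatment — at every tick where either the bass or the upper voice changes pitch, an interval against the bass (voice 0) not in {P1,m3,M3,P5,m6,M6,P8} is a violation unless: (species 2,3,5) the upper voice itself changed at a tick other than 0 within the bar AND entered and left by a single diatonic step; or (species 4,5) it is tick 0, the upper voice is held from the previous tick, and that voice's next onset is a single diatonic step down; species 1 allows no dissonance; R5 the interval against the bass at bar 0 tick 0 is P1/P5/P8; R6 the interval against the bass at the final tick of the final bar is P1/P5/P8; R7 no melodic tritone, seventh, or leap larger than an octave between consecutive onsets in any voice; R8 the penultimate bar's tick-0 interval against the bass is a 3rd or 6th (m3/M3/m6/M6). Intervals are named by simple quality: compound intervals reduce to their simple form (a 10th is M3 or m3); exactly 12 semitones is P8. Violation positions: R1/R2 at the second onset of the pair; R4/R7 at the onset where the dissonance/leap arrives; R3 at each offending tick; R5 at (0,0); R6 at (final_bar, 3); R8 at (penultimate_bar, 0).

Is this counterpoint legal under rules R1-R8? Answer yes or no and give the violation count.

No (4 violations)

bar 0: v0=E3 v1=E4 (P8)
bar 1: v0=C3 v1=E3 (M3)
bar 2: v0=E3 v1=A4 (P4)
bar 3: v0=G3 v1=B3 (M3)
bar 4: v0=D3 v1=B3 (M6)
bar 5: v0=E3 v1=E4 (P8)
  R4 @ bar2.0: E3/A4 P4 untreated
  R7 @ bar2.0: E3->A4 leap 17st
  R7 @ bar3.0: A4->B3 leap 10st
  R2 @ bar5.0: D3/B3 M6 -> E3/E4 P8 similar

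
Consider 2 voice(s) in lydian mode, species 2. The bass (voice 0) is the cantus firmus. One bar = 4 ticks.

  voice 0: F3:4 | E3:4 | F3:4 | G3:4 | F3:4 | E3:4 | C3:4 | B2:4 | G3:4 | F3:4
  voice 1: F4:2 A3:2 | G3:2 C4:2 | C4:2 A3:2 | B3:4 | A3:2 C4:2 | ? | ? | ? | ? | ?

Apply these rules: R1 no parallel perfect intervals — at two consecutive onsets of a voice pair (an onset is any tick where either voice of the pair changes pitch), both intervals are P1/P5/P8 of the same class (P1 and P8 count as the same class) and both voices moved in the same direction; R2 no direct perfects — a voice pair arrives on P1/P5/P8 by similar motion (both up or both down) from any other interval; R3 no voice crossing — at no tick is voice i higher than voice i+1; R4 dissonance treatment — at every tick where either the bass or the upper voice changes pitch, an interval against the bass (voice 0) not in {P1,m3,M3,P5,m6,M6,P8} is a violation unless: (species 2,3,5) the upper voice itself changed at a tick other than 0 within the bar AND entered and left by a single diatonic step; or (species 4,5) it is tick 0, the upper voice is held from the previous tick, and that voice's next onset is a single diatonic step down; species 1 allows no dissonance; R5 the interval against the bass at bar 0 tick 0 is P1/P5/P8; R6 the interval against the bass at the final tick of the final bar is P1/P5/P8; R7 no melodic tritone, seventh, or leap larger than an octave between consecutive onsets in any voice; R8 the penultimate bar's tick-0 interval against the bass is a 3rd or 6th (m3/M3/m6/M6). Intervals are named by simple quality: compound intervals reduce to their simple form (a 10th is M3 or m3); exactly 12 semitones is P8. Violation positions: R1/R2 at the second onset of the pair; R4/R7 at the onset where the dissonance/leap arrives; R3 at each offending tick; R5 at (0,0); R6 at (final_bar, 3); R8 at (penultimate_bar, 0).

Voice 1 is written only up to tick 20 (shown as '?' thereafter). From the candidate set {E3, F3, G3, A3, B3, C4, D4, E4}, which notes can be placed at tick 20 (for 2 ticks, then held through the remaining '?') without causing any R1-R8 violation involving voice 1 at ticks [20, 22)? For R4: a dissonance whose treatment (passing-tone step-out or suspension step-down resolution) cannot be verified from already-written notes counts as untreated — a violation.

{C4, E4, G3}

E3: violates R2
F3: violates R4
G3: legal
A3: violates R4
B3: violates R1
C4: legal
D4: violates R4
E4: legal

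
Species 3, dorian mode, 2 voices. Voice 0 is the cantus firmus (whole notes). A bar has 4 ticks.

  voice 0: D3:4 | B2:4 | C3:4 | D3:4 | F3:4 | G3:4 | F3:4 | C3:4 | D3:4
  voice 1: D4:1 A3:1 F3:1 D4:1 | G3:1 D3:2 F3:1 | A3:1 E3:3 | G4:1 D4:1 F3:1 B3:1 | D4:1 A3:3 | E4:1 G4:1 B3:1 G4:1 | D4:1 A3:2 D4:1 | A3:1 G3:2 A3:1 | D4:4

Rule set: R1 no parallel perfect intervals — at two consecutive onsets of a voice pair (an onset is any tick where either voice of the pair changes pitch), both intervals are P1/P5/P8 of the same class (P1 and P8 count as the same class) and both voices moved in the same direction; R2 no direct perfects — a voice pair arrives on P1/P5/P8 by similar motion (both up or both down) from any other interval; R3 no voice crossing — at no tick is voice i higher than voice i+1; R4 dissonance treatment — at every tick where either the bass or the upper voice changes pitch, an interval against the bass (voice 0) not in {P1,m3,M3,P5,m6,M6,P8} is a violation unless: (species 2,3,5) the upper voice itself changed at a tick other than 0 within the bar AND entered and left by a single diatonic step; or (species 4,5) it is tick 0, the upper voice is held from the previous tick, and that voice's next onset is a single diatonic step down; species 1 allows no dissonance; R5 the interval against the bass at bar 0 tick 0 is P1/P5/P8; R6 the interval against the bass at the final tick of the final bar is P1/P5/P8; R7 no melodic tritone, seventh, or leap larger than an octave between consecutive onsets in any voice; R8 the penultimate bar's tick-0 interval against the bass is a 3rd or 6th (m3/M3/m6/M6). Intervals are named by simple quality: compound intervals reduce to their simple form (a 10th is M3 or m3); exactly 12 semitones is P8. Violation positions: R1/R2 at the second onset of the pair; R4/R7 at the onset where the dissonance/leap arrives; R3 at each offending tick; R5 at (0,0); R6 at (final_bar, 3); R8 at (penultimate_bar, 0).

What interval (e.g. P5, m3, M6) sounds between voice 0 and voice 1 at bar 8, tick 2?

voice 0=D3 voice 1=D4 -> P8

P8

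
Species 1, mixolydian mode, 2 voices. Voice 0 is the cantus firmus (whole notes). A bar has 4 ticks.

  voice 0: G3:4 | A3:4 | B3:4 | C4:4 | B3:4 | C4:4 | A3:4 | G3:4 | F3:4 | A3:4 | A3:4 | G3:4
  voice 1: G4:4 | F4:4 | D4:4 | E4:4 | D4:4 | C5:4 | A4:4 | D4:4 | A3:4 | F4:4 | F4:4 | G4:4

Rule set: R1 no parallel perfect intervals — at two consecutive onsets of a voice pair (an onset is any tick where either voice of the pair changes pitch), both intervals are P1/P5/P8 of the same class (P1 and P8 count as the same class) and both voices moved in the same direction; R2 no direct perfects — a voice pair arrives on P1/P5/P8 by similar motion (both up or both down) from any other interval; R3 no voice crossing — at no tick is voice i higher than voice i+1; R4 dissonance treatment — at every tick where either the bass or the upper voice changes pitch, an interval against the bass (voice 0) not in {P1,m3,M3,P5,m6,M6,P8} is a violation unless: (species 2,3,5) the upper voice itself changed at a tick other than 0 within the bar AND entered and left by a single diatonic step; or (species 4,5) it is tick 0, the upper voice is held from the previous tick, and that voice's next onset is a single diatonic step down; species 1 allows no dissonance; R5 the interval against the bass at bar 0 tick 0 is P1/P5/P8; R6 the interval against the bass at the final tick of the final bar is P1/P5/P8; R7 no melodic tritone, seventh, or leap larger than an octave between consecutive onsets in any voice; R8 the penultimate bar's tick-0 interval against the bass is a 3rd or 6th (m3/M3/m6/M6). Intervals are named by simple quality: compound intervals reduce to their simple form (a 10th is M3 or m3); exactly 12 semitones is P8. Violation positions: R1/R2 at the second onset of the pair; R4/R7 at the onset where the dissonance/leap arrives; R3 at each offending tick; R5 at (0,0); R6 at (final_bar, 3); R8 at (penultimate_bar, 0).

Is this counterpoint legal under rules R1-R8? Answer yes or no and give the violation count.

No (4 violations)

bar 0: v0=G3 v1=G4 (P8)
bar 1: v0=A3 v1=F4 (m6)
bar 2: v0=B3 v1=D4 (m3)
bar 3: v0=C4 v1=E4 (M3)
bar 4: v0=B3 v1=D4 (m3)
bar 5: v0=C4 v1=C5 (P8)
bar 6: v0=A3 v1=A4 (P8)
bar 7: v0=G3 v1=D4 (P5)
bar 8: v0=F3 v1=A3 (M3)
bar 9: v0=A3 v1=F4 (m6)
bar 10: v0=A3 v1=F4 (m6)
bar 11: v0=G3 v1=G4 (P8)
  R2 @ bar5.0: B3/D4 m3 -> C4/C5 P8 similar
  R7 @ bar5.0: D4->C5 leap 10st
  R1 @ bar6.0: C4/C5 P8 -> A3/A4 P8 similar
  R2 @ bar7.0: A3/A4 P8 -> G3/D4 P5 similar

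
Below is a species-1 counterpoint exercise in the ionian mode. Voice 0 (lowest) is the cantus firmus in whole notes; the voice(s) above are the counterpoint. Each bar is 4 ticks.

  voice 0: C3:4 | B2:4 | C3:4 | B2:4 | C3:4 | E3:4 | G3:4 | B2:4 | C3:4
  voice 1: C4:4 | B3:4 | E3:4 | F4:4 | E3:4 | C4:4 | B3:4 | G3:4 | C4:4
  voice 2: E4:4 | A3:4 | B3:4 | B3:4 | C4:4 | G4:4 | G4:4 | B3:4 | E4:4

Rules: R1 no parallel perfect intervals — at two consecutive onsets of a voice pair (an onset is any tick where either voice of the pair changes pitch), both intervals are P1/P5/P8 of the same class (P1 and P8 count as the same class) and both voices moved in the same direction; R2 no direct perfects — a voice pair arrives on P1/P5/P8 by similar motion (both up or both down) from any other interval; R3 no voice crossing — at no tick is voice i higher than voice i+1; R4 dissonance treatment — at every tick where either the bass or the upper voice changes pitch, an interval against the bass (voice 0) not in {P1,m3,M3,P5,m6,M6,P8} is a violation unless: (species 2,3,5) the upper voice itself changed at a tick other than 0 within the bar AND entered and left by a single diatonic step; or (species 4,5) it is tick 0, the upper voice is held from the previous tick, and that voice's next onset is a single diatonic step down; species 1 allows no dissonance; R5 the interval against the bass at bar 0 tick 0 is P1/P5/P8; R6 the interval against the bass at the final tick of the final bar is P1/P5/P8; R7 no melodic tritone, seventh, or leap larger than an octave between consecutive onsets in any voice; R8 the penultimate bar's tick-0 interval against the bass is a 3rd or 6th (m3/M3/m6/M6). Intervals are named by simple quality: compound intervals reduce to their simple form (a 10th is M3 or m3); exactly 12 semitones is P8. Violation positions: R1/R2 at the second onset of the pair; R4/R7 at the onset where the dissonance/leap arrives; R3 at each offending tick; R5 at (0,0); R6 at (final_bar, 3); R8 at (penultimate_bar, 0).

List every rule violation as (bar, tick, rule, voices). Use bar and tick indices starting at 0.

bar 0: v0=C3 v1=C4 v2=E4 downbeat M3
bar 1: v0=B2 v1=B3 v2=A3 downbeat m7
bar 2: v0=C3 v1=E3 v2=B3 downbeat M7
bar 3: v0=B2 v1=F4 v2=B3 downbeat P8
bar 4: v0=C3 v1=E3 v2=C4 downbeat P8
bar 5: v0=E3 v1=C4 v2=G4 downbeat m3
bar 6: v0=G3 v1=B3 v2=G4 downbeat P8
bar 7: v0=B2 v1=G3 v2=B3 downbeat P8
bar 8: v0=C3 v1=C4 v2=E4 downbeat M3
  -> R5 @ bar 0 tick 0 v(0, 2): opens on M3
  -> R1 @ bar 1 tick 0 v(0, 1): C3/C4 P8 -> B2/B3 P8 similar
  -> R3 @ bar 1 tick 0 v(1, 2): B3 above A3
  -> R4 @ bar 1 tick 0 v(0, 2): B2/A3 m7 untreated
  -> R3 @ bar 1 tick 1 v(1, 2): B3 above A3
  -> R3 @ bar 1 tick 2 v(1, 2): B3 above A3
  -> R3 @ bar 1 tick 3 v(1, 2): B3 above A3
  -> R4 @ bar 2 tick 0 v(0, 2): C3/B3 M7 untreated
  -> R3 @ bar 3 tick 0 v(1, 2): F4 above B3
  -> R4 @ bar 3 tick 0 v(0, 1): B2/F4 TT untreated
  -> R7 @ bar 3 tick 0 v(1,): E3->F4 leap 13st
  -> R3 @ bar 3 tick 1 v(1, 2): F4 above B3
  -> R3 @ bar 3 tick 2 v(1, 2): F4 above B3
  -> R3 @ bar 3 tick 3 v(1, 2): F4 above B3
  -> R1 @ bar 4 tick 0 v(0, 2): B2/B3 P8 -> C3/C4 P8 similar
  -> R7 @ bar 4 tick 0 v(1,): F4->E3 leap 13st
  -> R2 @ bar 5 tick 0 v(1, 2): E3/C4 m6 -> C4/G4 P5 similar
  -> R1 @ bar 7 tick 0 v(0, 2): G3/G4 P8 -> B2/B3 P8 similar
  -> R8 @ bar 7 tick 0 v(0, 2): penult P8 not 3rd/6th
  -> R2 @ bar 8 tick 0 v(0, 1): B2/G3 m6 -> C3/C4 P8 similar
  -> R6 @ bar 8 tick 3 v(0, 2): closes on M3

(0, 0, R5, (0, 2))
(1, 0, R1, (0, 1))
(1, 0, R3, (1, 2))
(1, 0, R4, (0, 2))
(1, 1, R3, (1, 2))
(1, 2, R3, (1, 2))
(1, 3, R3, (1, 2))
(2, 0, R4, (0, 2))
(3, 0, R3, (1, 2))
(3, 0, R4, (0, 1))
(3, 0, R7, (1,))
(3, 1, R3, (1, 2))
(3, 2, R3, (1, 2))
(3, 3, R3, (1, 2))
(4, 0, R1, (0, 2))
(4, 0, R7, (1,))
(5, 0, R2, (1, 2))
(7, 0, R1, (0, 2))
(7, 0, R8, (0, 2))
(8, 0, R2, (0, 1))
(8, 3, R6, (0, 2))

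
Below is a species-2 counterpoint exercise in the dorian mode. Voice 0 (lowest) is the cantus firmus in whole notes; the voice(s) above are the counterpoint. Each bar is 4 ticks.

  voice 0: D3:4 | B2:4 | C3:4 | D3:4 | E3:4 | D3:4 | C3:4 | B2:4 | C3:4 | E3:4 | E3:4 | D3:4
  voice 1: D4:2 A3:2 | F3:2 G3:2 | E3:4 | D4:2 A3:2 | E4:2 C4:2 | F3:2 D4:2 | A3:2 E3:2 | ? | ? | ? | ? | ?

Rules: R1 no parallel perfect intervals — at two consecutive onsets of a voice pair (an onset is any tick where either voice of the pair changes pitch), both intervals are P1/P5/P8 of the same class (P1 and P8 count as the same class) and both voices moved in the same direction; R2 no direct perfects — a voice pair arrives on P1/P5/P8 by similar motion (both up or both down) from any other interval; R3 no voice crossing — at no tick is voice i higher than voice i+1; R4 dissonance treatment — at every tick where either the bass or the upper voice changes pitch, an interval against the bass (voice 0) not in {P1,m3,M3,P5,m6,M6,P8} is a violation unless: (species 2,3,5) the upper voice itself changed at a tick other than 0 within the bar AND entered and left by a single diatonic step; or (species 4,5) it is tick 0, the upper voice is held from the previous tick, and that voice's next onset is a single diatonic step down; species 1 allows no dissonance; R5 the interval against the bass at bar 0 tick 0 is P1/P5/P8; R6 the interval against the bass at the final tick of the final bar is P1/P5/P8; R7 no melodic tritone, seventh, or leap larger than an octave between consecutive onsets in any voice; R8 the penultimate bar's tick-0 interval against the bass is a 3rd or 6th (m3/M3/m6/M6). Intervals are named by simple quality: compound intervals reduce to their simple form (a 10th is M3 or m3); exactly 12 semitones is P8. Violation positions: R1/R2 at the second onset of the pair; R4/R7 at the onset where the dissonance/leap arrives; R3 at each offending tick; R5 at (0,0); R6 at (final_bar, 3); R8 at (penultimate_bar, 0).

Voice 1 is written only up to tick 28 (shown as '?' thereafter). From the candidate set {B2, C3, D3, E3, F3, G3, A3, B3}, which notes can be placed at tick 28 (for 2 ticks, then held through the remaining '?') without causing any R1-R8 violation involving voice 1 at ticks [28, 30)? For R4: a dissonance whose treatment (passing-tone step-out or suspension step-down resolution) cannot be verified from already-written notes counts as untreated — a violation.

{B3, D3, G3}

B2: violates R2
C3: violates R4
D3: legal
E3: violates R4
F3: violates R4
G3: legal
A3: violates R4
B3: legal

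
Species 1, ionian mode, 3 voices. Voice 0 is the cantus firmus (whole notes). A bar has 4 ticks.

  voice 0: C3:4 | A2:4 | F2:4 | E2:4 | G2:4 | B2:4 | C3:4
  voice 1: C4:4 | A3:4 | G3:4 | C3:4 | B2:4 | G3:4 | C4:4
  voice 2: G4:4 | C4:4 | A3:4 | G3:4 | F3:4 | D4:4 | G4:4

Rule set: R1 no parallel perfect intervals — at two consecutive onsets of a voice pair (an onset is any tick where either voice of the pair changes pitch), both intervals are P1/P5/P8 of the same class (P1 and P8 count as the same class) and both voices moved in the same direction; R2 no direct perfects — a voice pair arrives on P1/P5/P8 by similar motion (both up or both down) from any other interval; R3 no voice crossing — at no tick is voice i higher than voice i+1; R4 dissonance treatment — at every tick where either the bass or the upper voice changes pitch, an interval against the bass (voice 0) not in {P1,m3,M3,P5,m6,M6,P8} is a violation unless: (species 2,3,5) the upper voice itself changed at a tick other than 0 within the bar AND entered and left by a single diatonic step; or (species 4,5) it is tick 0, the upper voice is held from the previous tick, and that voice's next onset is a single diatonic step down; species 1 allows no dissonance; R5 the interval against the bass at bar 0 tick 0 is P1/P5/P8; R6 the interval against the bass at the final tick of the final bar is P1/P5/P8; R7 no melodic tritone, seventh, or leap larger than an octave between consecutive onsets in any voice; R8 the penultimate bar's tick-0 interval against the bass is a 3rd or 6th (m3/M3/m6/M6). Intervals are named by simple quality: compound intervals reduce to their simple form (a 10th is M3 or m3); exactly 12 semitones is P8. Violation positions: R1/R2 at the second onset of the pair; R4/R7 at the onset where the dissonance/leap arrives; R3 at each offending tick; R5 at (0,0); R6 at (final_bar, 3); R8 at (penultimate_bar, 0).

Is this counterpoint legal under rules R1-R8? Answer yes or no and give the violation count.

No (8 violations)

bar 0: v0=C3 v1=C4 v2=G4 (P5)
bar 1: v0=A2 v1=A3 v2=C4 (m3)
bar 2: v0=F2 v1=G3 v2=A3 (M3)
bar 3: v0=E2 v1=C3 v2=G3 (m3)
bar 4: v0=G2 v1=B2 v2=F3 (m7)
bar 5: v0=B2 v1=G3 v2=D4 (m3)
bar 6: v0=C3 v1=C4 v2=G4 (P5)
  R1 @ bar1.0: C3/C4 P8 -> A2/A3 P8 similar
  R4 @ bar2.0: F2/G3 M2 untreated
  R2 @ bar3.0: G3/A3 M2 -> C3/G3 P5 similar
  R4 @ bar4.0: G2/F3 m7 untreated
  R2 @ bar5.0: B2/F3 TT -> G3/D4 P5 similar
  R1 @ bar6.0: G3/D4 P5 -> C4/G4 P5 similar
  R2 @ bar6.0: B2/G3 m6 -> C3/C4 P8 similar
  R2 @ bar6.0: B2/D4 m3 -> C3/G4 P5 similar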